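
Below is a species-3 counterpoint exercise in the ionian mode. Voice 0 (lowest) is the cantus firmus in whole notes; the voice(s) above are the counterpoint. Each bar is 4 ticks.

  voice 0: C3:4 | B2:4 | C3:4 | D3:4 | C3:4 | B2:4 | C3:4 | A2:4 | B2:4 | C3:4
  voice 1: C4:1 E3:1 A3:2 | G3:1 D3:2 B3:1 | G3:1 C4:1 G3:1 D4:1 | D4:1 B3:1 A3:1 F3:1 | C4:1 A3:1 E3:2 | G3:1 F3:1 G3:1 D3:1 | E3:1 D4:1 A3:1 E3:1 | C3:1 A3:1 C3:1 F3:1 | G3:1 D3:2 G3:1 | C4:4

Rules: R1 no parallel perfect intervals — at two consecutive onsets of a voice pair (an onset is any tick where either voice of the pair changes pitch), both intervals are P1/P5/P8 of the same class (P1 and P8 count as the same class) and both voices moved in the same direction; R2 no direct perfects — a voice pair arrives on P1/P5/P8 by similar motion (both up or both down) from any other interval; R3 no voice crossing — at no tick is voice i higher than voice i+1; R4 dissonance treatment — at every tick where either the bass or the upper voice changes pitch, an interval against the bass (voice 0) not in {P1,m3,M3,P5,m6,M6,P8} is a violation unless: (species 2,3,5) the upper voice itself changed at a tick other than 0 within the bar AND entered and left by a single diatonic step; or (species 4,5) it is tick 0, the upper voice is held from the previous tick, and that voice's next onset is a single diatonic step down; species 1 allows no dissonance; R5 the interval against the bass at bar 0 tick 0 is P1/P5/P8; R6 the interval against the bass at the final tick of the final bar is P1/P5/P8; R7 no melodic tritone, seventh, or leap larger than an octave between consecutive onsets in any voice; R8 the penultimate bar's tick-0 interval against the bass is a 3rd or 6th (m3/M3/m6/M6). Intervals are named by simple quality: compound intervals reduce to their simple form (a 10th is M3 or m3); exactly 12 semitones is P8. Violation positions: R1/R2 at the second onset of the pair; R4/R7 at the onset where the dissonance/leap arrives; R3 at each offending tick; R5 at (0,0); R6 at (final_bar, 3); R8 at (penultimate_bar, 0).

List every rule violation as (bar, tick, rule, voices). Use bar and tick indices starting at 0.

bar 0: v0=C3 v1=C4 downbeat P8
bar 1: v0=B2 v1=G3 downbeat m6
bar 2: v0=C3 v1=G3 downbeat P5
bar 3: v0=D3 v1=D4 downbeat P8
bar 4: v0=C3 v1=C4 downbeat P8
bar 5: v0=B2 v1=G3 downbeat m6
bar 6: v0=C3 v1=E3 downbeat M3
bar 7: v0=A2 v1=C3 downbeat m3
bar 8: v0=B2 v1=G3 downbeat m6
bar 9: v0=C3 v1=C4 downbeat P8
  -> R4 @ bar 2 tick 3 v(0, 1): C3/D4 M2 untreated
  -> R4 @ bar 6 tick 1 v(0, 1): C3/D4 M2 untreated
  -> R7 @ bar 6 tick 1 v(1,): E3->D4 leap 10st
  -> R2 @ bar 9 tick 0 v(0, 1): B2/G3 m6 -> C3/C4 P8 similar

(2, 3, R4, (0, 1))
(6, 1, R4, (0, 1))
(6, 1, R7, (1,))
(9, 0, R2, (0, 1))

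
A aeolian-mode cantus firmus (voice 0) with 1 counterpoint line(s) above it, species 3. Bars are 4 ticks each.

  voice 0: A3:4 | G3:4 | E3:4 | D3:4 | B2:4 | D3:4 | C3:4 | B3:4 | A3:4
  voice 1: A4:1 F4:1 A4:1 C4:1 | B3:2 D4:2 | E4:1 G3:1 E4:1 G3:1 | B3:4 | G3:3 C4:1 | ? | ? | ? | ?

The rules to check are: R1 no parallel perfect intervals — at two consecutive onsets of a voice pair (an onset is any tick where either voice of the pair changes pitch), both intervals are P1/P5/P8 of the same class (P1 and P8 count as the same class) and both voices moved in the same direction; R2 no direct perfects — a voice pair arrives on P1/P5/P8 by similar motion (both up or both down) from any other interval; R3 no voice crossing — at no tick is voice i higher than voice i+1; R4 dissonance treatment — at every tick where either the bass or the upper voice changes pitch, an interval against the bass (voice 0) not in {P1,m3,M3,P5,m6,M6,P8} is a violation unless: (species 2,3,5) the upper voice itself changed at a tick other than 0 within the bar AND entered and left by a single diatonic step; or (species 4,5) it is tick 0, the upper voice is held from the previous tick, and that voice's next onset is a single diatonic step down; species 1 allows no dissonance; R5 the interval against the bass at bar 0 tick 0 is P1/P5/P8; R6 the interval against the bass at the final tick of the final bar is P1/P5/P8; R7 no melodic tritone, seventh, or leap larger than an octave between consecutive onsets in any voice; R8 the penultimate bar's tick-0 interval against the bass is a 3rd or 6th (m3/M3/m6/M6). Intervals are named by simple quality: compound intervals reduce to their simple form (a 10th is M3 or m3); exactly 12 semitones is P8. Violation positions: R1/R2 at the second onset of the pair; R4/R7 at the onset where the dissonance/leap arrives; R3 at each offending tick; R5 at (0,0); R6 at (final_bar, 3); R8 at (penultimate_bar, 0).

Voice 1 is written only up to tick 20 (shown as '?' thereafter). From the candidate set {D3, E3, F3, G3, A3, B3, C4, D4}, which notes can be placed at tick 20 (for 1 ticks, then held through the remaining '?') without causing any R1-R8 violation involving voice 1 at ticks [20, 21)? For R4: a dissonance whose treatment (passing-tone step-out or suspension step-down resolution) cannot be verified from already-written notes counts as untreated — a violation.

D3: violates R7
E3: violates R4
F3: legal
G3: violates R4
A3: legal
B3: legal
C4: violates R4
D4: violates R2

{A3, B3, F3}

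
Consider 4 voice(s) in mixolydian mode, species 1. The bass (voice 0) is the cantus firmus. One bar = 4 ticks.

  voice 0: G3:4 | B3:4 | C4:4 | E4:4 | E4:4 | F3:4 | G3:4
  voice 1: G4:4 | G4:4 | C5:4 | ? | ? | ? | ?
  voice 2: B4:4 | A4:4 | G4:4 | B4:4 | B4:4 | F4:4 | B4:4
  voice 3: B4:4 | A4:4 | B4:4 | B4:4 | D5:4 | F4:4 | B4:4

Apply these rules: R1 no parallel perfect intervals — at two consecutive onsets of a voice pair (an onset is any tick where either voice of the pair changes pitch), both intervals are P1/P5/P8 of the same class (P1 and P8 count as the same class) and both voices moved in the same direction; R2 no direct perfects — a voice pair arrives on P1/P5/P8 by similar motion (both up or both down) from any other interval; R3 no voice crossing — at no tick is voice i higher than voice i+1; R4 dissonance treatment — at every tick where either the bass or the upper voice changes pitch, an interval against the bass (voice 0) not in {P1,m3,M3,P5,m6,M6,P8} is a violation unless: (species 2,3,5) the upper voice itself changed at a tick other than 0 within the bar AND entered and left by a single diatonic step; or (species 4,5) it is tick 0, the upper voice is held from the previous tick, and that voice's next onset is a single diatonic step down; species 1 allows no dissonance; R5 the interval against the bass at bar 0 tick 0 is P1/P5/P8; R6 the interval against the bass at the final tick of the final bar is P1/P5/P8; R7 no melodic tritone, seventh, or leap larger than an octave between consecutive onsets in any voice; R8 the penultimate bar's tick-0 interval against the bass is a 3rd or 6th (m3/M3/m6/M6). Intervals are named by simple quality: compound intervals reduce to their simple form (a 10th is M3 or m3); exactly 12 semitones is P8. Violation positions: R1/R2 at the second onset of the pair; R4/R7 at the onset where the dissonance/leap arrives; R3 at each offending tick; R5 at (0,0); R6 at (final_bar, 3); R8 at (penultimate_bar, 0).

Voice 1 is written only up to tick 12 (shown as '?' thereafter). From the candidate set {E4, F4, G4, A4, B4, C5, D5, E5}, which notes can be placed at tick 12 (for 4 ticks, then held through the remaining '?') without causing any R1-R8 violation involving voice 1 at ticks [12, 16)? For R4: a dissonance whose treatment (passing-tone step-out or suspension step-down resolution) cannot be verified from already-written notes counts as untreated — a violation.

E4: legal
F4: violates R4
G4: legal
A4: violates R4
B4: legal
C5: violates R3
D5: violates R3,R4
E5: violates R1,R3

{B4, E4, G4}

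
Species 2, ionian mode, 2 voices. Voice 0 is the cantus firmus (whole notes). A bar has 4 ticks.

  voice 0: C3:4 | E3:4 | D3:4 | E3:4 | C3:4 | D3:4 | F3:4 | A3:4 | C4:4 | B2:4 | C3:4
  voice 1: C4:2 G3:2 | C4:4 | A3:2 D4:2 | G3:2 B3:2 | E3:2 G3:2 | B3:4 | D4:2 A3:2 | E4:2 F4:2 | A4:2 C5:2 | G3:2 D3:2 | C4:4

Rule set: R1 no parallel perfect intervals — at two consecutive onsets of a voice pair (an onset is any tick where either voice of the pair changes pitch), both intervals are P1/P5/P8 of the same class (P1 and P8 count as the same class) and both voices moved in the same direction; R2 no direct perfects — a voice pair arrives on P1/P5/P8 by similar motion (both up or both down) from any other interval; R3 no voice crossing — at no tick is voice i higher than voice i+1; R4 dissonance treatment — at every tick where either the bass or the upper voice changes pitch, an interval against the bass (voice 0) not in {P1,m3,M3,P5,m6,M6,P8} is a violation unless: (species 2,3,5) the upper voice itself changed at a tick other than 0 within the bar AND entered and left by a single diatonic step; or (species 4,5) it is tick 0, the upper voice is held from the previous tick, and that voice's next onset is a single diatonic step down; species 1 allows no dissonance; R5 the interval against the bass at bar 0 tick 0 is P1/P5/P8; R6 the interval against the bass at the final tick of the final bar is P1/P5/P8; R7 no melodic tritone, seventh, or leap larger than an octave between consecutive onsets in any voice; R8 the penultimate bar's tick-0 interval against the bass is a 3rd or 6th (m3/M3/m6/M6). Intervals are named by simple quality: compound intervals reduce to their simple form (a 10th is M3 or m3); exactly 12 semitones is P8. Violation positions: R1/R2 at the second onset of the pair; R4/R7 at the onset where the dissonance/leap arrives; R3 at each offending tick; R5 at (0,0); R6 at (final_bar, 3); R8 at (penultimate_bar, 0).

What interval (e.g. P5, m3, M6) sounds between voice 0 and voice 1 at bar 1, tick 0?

voice 0=E3 voice 1=C4 -> m6

m6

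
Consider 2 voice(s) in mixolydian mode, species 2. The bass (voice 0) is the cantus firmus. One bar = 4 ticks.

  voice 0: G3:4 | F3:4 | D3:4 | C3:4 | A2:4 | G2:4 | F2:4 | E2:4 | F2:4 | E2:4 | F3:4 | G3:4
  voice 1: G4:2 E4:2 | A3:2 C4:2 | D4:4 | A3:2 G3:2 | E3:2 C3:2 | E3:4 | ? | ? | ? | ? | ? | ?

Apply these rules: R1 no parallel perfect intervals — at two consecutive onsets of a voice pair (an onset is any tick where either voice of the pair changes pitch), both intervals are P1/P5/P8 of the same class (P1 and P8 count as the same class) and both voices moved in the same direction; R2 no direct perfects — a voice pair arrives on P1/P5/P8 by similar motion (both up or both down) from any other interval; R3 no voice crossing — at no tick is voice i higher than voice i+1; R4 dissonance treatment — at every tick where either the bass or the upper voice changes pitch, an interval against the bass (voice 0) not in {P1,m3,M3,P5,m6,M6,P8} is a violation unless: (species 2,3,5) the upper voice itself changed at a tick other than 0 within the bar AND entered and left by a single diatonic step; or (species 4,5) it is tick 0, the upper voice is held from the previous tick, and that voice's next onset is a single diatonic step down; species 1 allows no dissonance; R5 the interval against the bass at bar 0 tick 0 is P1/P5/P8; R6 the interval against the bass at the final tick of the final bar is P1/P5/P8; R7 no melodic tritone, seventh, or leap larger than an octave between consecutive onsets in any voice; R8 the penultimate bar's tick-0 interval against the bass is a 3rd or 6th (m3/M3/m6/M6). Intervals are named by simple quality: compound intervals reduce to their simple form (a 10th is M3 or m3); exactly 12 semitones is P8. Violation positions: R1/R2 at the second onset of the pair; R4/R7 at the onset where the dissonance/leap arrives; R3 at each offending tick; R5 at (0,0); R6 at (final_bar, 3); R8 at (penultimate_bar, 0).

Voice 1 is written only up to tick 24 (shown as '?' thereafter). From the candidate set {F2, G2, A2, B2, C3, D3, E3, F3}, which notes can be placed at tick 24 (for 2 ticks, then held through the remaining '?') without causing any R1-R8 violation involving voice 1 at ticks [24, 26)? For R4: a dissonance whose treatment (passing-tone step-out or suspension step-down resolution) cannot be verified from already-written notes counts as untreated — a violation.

F2: violates R2,R7
G2: violates R4
A2: legal
B2: violates R4
C3: violates R2
D3: legal
E3: violates R4
F3: legal

{A2, D3, F3}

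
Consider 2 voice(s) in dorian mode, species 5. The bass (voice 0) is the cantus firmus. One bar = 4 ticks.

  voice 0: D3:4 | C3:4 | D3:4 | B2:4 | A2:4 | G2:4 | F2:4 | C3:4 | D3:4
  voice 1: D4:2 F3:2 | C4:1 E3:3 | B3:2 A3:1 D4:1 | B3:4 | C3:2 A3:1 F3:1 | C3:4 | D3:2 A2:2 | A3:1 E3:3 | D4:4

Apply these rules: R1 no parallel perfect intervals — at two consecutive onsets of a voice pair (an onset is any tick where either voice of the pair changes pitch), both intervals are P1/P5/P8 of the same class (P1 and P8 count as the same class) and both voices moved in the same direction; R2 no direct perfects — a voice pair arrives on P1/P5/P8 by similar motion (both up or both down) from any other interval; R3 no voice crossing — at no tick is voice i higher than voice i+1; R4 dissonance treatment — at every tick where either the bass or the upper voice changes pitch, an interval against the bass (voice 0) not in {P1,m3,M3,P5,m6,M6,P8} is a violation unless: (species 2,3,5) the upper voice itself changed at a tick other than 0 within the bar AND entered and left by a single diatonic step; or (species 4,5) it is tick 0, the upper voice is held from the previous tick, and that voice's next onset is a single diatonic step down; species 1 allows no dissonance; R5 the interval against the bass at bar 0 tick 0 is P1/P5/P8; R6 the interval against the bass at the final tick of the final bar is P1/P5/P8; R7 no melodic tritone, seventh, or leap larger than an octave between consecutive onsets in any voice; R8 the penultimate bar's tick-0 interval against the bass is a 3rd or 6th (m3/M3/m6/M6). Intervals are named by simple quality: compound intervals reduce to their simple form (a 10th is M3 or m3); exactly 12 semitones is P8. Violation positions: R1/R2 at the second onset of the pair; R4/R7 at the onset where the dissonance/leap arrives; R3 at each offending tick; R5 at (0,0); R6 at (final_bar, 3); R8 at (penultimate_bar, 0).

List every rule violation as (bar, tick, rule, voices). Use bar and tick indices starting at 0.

bar 0: v0=D3 v1=D4 downbeat P8
bar 1: v0=C3 v1=C4 downbeat P8
bar 2: v0=D3 v1=B3 downbeat M6
bar 3: v0=B2 v1=B3 downbeat P8
bar 4: v0=A2 v1=C3 downbeat m3
bar 5: v0=G2 v1=C3 downbeat P4
bar 6: v0=F2 v1=D3 downbeat M6
bar 7: v0=C3 v1=A3 downbeat M6
bar 8: v0=D3 v1=D4 downbeat P8
  -> R1 @ bar 3 tick 0 v(0, 1): D3/D4 P8 -> B2/B3 P8 similar
  -> R7 @ bar 4 tick 0 v(1,): B3->C3 leap 11st
  -> R4 @ bar 5 tick 0 v(0, 1): G2/C3 P4 untreated
  -> R2 @ bar 8 tick 0 v(0, 1): C3/E3 M3 -> D3/D4 P8 similar
  -> R7 @ bar 8 tick 0 v(1,): E3->D4 leap 10st

(3, 0, R1, (0, 1))
(4, 0, R7, (1,))
(5, 0, R4, (0, 1))
(8, 0, R2, (0, 1))
(8, 0, R7, (1,))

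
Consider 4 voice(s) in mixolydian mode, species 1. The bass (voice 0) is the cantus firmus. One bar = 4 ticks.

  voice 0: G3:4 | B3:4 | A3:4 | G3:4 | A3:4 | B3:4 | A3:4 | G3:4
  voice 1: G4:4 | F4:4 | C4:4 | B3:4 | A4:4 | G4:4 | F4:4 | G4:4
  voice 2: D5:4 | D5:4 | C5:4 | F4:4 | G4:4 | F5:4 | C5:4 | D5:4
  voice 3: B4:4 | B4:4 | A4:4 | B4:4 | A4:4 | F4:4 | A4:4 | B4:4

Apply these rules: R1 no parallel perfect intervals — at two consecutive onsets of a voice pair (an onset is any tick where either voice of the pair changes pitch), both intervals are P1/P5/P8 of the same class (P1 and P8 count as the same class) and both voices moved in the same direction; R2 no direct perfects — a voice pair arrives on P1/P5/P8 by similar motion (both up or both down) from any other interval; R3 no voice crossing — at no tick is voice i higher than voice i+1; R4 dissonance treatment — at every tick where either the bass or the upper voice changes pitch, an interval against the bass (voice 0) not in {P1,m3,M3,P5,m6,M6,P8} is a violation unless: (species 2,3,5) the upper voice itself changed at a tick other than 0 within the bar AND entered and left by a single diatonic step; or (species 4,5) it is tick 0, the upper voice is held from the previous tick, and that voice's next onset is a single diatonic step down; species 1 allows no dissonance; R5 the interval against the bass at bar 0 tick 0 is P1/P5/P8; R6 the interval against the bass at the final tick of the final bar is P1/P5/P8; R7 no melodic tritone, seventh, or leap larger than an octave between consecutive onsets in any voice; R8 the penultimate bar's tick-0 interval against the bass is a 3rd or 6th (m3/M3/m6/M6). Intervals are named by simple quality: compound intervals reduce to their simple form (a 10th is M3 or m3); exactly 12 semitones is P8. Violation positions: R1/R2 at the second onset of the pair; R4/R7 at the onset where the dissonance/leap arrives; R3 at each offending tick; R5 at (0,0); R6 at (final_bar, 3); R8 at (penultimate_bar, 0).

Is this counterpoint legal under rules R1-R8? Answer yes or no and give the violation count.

No (43 violations)

bar 0: v0=G3 v1=G4 v2=D5 v3=B4 (M3)
bar 1: v0=B3 v1=F4 v2=D5 v3=B4 (P8)
bar 2: v0=A3 v1=C4 v2=C5 v3=A4 (P8)
bar 3: v0=G3 v1=B3 v2=F4 v3=B4 (M3)
bar 4: v0=A3 v1=A4 v2=G4 v3=A4 (P8)
bar 5: v0=B3 v1=G4 v2=F5 v3=F4 (TT)
bar 6: v0=A3 v1=F4 v2=C5 v3=A4 (P8)
bar 7: v0=G3 v1=G4 v2=D5 v3=B4 (M3)
  R3 @ bar0.0: D5 above B4
  R5 @ bar0.0: opens on M3
  R3 @ bar0.1: D5 above B4
  R3 @ bar0.2: D5 above B4
  R3 @ bar0.3: D5 above B4
  R3 @ bar1.0: D5 above B4
  R4 @ bar1.0: B3/F4 TT untreated
  R3 @ bar1.1: D5 above B4
  R3 @ bar1.2: D5 above B4
  R3 @ bar1.3: D5 above B4
  R1 @ bar2.0: B3/B4 P8 -> A3/A4 P8 similar
  R2 @ bar2.0: F4/D5 M6 -> C4/C5 P8 similar
  R3 @ bar2.0: C5 above A4
  R3 @ bar2.1: C5 above A4
  R3 @ bar2.2: C5 above A4
  R3 @ bar2.3: C5 above A4
  R4 @ bar3.0: G3/F4 m7 untreated
  R2 @ bar4.0: G3/B3 M3 -> A3/A4 P8 similar
  R3 @ bar4.0: A4 above G4
  R4 @ bar4.0: A3/G4 m7 untreated
  R7 @ bar4.0: B3->A4 leap 10st
  R3 @ bar4.1: A4 above G4
  R3 @ bar4.2: A4 above G4
  R3 @ bar4.3: A4 above G4
  R3 @ bar5.0: F5 above F4
  R4 @ bar5.0: B3/F5 TT untreated
  R4 @ bar5.0: B3/F4 TT untreated
  R7 @ bar5.0: G4->F5 leap 10st
  R3 @ bar5.1: F5 above F4
  R3 @ bar5.2: F5 above F4
  R3 @ bar5.3: F5 above F4
  R2 @ bar6.0: G4/F5 m7 -> F4/C5 P5 similar
  R3 @ bar6.0: C5 above A4
  R8 @ bar6.0: penult P8 not 3rd/6th
  R3 @ bar6.1: C5 above A4
  R3 @ bar6.2: C5 above A4
  R3 @ bar6.3: C5 above A4
  R1 @ bar7.0: F4/C5 P5 -> G4/D5 P5 similar
  R3 @ bar7.0: D5 above B4
  R3 @ bar7.1: D5 above B4
  R3 @ bar7.2: D5 above B4
  R3 @ bar7.3: D5 above B4
  R6 @ bar7.3: closes on M3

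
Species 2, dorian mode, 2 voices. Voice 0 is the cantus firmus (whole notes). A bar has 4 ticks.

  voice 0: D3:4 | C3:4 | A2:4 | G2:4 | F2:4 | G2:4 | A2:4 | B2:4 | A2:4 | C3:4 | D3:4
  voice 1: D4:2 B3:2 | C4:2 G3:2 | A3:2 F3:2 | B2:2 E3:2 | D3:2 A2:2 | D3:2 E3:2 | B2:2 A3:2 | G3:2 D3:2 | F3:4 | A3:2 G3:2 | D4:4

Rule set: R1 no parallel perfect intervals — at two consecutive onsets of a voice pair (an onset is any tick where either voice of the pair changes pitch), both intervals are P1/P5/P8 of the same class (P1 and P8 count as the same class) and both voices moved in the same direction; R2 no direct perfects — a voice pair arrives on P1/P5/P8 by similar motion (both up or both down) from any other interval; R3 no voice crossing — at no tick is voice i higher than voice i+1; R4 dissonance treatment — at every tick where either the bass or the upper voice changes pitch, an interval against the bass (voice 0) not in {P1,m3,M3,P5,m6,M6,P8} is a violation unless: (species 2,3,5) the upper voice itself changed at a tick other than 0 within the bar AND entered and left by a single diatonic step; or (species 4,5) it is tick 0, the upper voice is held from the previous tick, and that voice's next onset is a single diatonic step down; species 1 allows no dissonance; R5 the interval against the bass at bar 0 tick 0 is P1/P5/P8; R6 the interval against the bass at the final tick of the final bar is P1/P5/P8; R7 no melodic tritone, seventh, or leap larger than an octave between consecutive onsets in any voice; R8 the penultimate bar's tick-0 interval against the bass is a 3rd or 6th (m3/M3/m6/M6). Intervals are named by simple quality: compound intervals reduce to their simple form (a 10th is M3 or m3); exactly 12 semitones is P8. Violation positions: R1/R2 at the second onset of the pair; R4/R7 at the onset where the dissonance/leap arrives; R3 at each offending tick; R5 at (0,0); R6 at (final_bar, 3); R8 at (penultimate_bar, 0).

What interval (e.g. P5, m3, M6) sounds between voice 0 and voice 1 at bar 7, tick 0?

voice 0=B2 voice 1=G3 -> m6

m6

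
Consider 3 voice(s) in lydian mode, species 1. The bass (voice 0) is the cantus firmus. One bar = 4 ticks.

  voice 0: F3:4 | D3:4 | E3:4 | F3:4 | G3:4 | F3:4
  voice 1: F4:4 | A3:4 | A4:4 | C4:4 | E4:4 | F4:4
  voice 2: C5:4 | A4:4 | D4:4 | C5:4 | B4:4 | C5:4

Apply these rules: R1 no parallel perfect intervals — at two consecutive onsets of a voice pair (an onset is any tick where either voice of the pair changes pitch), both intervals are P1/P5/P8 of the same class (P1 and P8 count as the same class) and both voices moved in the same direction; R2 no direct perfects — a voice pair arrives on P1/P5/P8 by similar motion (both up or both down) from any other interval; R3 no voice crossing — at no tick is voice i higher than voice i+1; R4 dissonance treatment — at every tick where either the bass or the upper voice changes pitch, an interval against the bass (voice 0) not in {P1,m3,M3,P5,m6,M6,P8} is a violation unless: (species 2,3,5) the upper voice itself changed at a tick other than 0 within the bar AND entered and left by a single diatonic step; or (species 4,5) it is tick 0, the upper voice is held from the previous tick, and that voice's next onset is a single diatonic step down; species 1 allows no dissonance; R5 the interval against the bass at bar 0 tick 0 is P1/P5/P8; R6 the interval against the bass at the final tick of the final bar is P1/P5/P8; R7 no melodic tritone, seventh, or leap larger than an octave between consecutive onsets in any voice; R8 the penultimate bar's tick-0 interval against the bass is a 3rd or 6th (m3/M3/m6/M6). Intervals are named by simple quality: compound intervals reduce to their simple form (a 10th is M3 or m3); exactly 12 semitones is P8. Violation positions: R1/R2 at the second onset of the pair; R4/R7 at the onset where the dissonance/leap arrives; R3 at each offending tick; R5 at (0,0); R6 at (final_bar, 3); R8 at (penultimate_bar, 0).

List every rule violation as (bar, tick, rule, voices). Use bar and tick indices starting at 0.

bar 0: v0=F3 v1=F4 v2=C5 downbeat P5
bar 1: v0=D3 v1=A3 v2=A4 downbeat P5
bar 2: v0=E3 v1=A4 v2=D4 downbeat m7
bar 3: v0=F3 v1=C4 v2=C5 downbeat P5
bar 4: v0=G3 v1=E4 v2=B4 downbeat M3
bar 5: v0=F3 v1=F4 v2=C5 downbeat P5
  -> R1 @ bar 1 tick 0 v(0, 2): F3/C5 P5 -> D3/A4 P5 similar
  -> R2 @ bar 1 tick 0 v(0, 1): F3/F4 P8 -> D3/A3 P5 similar
  -> R2 @ bar 1 tick 0 v(1, 2): F4/C5 P5 -> A3/A4 P8 similar
  -> R3 @ bar 2 tick 0 v(1, 2): A4 above D4
  -> R4 @ bar 2 tick 0 v(0, 1): E3/A4 P4 untreated
  -> R4 @ bar 2 tick 0 v(0, 2): E3/D4 m7 untreated
  -> R3 @ bar 2 tick 1 v(1, 2): A4 above D4
  -> R3 @ bar 2 tick 2 v(1, 2): A4 above D4
  -> R3 @ bar 2 tick 3 v(1, 2): A4 above D4
  -> R2 @ bar 3 tick 0 v(0, 2): E3/D4 m7 -> F3/C5 P5 similar
  -> R7 @ bar 3 tick 0 v(2,): D4->C5 leap 10st
  -> R1 @ bar 5 tick 0 v(1, 2): E4/B4 P5 -> F4/C5 P5 similar

(1, 0, R1, (0, 2))
(1, 0, R2, (0, 1))
(1, 0, R2, (1, 2))
(2, 0, R3, (1, 2))
(2, 0, R4, (0, 1))
(2, 0, R4, (0, 2))
(2, 1, R3, (1, 2))
(2, 2, R3, (1, 2))
(2, 3, R3, (1, 2))
(3, 0, R2, (0, 2))
(3, 0, R7, (2,))
(5, 0, R1, (1, 2))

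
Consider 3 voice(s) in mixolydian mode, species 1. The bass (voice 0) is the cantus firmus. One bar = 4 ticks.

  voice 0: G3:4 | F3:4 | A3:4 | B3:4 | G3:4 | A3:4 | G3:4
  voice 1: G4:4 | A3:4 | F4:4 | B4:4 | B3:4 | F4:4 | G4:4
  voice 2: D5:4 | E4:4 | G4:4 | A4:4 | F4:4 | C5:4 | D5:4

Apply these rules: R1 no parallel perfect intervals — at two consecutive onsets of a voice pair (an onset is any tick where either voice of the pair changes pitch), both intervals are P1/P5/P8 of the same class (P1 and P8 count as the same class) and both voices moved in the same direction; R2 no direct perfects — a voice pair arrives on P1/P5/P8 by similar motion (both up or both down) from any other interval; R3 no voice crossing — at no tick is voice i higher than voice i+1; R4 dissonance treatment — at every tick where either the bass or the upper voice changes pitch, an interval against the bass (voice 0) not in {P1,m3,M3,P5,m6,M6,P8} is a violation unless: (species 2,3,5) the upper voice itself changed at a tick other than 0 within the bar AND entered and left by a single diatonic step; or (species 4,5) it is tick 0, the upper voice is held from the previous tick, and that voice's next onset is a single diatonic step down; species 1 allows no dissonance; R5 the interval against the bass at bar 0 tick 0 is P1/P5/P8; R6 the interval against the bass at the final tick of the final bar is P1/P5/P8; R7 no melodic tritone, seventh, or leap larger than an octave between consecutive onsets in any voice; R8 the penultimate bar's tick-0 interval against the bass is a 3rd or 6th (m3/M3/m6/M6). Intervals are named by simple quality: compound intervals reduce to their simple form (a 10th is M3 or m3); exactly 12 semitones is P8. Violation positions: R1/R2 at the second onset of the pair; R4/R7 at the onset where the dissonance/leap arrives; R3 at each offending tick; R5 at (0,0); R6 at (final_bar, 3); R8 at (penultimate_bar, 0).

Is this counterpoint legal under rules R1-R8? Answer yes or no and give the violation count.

No (16 violations)

bar 0: v0=G3 v1=G4 v2=D5 (P5)
bar 1: v0=F3 v1=A3 v2=E4 (M7)
bar 2: v0=A3 v1=F4 v2=G4 (m7)
bar 3: v0=B3 v1=B4 v2=A4 (m7)
bar 4: v0=G3 v1=B3 v2=F4 (m7)
bar 5: v0=A3 v1=F4 v2=C5 (m3)
bar 6: v0=G3 v1=G4 v2=D5 (P5)
  R1 @ bar1.0: G4/D5 P5 -> A3/E4 P5 similar
  R4 @ bar1.0: F3/E4 M7 untreated
  R7 @ bar1.0: G4->A3 leap 10st
  R7 @ bar1.0: D5->E4 leap 10st
  R4 @ bar2.0: A3/G4 m7 untreated
  R2 @ bar3.0: A3/F4 m6 -> B3/B4 P8 similar
  R3 @ bar3.0: B4 above A4
  R4 @ bar3.0: B3/A4 m7 untreated
  R7 @ bar3.0: F4->B4 leap 6st
  R3 @ bar3.1: B4 above A4
  R3 @ bar3.2: B4 above A4
  R3 @ bar3.3: B4 above A4
  R4 @ bar4.0: G3/F4 m7 untreated
  R2 @ bar5.0: B3/F4 TT -> F4/C5 P5 similar
  R7 @ bar5.0: B3->F4 leap 6st
  R1 @ bar6.0: F4/C5 P5 -> G4/D5 P5 similar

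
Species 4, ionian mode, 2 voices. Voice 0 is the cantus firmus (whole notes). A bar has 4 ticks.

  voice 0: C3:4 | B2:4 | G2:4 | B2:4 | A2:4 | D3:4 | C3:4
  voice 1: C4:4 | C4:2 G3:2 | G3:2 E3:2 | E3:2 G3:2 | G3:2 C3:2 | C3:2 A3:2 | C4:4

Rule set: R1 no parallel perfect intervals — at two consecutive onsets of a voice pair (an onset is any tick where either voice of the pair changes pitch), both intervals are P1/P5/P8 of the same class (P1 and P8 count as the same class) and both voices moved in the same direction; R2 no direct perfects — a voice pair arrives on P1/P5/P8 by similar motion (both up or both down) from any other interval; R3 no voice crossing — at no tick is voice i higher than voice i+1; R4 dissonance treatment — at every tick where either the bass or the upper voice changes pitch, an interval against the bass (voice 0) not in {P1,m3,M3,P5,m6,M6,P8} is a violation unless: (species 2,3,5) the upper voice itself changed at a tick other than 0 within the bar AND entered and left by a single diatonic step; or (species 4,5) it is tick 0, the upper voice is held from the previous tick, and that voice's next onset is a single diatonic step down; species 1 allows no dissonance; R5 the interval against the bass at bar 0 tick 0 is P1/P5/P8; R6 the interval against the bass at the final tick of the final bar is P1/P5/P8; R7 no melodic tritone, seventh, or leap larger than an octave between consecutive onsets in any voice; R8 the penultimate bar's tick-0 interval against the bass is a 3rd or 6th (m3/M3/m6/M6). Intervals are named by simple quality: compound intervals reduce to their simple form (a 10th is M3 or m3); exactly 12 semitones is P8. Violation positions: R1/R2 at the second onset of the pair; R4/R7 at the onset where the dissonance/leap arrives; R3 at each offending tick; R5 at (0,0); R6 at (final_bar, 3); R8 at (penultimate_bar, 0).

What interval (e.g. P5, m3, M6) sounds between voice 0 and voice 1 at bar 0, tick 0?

voice 0=C3 voice 1=C4 -> P8

P8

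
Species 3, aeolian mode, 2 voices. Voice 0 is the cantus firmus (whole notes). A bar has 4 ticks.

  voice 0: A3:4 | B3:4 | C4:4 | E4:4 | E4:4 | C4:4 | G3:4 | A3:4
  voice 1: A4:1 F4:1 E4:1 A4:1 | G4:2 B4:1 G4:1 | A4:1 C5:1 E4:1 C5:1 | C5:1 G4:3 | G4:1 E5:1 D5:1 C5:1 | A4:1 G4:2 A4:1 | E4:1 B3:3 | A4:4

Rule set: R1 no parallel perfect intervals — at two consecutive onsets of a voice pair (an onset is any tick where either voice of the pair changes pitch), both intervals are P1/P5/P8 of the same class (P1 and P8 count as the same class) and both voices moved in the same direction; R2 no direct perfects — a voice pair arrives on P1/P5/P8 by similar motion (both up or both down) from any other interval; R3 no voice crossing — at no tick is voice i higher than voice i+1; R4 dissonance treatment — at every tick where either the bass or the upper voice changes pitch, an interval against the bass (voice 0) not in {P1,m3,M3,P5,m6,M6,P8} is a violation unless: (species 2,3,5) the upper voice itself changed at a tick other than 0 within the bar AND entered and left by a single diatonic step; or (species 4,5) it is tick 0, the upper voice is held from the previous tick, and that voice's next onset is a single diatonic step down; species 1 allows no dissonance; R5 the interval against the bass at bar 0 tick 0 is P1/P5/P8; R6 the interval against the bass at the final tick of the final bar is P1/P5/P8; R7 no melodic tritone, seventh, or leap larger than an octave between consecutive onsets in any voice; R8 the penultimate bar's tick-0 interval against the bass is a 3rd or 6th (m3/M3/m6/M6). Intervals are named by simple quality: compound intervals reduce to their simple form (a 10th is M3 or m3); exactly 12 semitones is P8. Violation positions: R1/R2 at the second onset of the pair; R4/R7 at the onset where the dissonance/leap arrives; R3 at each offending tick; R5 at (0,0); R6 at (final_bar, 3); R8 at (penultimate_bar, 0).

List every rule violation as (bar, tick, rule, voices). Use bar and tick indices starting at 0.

(7, 0, R2, (0, 1))
(7, 0, R7, (1,))

bar 0: v0=A3 v1=A4 downbeat P8
bar 1: v0=B3 v1=G4 downbeat m6
bar 2: v0=C4 v1=A4 downbeat M6
bar 3: v0=E4 v1=C5 downbeat m6
bar 4: v0=E4 v1=G4 downbeat m3
bar 5: v0=C4 v1=A4 downbeat M6
bar 6: v0=G3 v1=E4 downbeat M6
bar 7: v0=A3 v1=A4 downbeat P8
  -> R2 @ bar 7 tick 0 v(0, 1): G3/B3 M3 -> A3/A4 P8 similar
  -> R7 @ bar 7 tick 0 v(1,): B3->A4 leap 10st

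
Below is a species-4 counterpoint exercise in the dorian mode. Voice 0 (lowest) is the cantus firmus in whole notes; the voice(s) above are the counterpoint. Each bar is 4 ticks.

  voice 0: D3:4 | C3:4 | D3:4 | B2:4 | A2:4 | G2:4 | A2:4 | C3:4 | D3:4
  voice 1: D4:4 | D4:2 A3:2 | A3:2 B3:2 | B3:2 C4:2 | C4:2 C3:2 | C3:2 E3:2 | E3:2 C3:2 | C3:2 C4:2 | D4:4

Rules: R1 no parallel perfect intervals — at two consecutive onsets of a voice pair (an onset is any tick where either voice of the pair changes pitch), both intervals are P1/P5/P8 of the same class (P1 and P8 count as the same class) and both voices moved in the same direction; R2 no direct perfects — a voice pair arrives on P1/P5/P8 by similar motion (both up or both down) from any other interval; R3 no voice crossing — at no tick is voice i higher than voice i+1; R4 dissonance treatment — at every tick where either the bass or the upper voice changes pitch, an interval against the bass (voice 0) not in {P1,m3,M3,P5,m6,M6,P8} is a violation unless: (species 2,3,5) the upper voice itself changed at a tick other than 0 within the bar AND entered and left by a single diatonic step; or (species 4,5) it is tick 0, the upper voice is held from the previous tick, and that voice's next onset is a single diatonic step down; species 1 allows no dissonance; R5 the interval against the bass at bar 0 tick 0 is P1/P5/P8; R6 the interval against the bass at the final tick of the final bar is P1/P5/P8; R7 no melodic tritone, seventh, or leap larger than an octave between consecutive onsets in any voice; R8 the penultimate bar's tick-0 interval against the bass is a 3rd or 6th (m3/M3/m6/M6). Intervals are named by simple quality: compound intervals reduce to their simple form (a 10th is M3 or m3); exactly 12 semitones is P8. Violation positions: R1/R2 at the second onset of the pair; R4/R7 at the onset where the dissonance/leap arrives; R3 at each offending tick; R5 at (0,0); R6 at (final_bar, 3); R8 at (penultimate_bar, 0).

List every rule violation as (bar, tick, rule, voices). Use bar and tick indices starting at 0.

(1, 0, R4, (0, 1))
(3, 2, R4, (0, 1))
(5, 0, R4, (0, 1))
(7, 0, R8, (0, 1))
(8, 0, R1, (0, 1))

bar 0: v0=D3 v1=D4 downbeat P8
bar 1: v0=C3 v1=D4 downbeat M2
bar 2: v0=D3 v1=A3 downbeat P5
bar 3: v0=B2 v1=B3 downbeat P8
bar 4: v0=A2 v1=C4 downbeat m3
bar 5: v0=G2 v1=C3 downbeat P4
bar 6: v0=A2 v1=E3 downbeat P5
bar 7: v0=C3 v1=C3 downbeat P1
bar 8: v0=D3 v1=D4 downbeat P8
  -> R4 @ bar 1 tick 0 v(0, 1): C3/D4 M2 untreated
  -> R4 @ bar 3 tick 2 v(0, 1): B2/C4 m2 untreated
  -> R4 @ bar 5 tick 0 v(0, 1): G2/C3 P4 untreated
  -> R8 @ bar 7 tick 0 v(0, 1): penult P1 not 3rd/6th
  -> R1 @ bar 8 tick 0 v(0, 1): C3/C4 P8 -> D3/D4 P8 similar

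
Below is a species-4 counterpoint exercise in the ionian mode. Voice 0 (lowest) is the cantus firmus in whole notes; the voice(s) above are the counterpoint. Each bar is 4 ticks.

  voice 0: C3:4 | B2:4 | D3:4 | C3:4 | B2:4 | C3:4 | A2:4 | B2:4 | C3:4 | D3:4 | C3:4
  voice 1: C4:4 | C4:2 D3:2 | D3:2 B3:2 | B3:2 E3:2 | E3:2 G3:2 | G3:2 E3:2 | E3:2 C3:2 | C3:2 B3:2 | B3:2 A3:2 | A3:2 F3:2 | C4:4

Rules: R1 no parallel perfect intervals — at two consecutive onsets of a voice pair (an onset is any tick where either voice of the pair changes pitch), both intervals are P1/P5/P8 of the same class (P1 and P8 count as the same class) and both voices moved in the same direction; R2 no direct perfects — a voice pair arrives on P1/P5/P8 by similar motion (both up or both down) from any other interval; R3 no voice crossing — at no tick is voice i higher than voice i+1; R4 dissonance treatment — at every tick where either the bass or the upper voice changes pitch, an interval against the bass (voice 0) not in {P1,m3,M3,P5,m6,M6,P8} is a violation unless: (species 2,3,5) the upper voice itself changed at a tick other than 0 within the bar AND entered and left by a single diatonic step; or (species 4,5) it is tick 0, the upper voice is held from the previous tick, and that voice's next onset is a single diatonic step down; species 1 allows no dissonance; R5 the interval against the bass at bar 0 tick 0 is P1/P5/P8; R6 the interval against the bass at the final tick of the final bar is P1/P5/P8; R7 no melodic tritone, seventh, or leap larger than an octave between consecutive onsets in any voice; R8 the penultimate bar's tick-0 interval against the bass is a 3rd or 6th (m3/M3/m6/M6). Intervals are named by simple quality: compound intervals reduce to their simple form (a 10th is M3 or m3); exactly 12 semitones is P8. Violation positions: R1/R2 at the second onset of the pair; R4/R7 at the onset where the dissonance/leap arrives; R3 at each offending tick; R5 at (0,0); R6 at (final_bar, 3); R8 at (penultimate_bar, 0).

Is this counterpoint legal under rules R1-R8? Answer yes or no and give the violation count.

No (7 violations)

bar 0: v0=C3 v1=C4 (P8)
bar 1: v0=B2 v1=C4 (m2)
bar 2: v0=D3 v1=D3 (P1)
bar 3: v0=C3 v1=B3 (M7)
bar 4: v0=B2 v1=E3 (P4)
bar 5: v0=C3 v1=G3 (P5)
bar 6: v0=A2 v1=E3 (P5)
bar 7: v0=B2 v1=C3 (m2)
bar 8: v0=C3 v1=B3 (M7)
bar 9: v0=D3 v1=A3 (P5)
bar 10: v0=C3 v1=C4 (P8)
  R4 @ bar1.0: B2/C4 m2 untreated
  R7 @ bar1.2: C4->D3 leap 10st
  R4 @ bar3.0: C3/B3 M7 untreated
  R4 @ bar4.0: B2/E3 P4 untreated
  R4 @ bar7.0: B2/C3 m2 untreated
  R7 @ bar7.2: C3->B3 leap 11st
  R8 @ bar9.0: penult P5 not 3rd/6th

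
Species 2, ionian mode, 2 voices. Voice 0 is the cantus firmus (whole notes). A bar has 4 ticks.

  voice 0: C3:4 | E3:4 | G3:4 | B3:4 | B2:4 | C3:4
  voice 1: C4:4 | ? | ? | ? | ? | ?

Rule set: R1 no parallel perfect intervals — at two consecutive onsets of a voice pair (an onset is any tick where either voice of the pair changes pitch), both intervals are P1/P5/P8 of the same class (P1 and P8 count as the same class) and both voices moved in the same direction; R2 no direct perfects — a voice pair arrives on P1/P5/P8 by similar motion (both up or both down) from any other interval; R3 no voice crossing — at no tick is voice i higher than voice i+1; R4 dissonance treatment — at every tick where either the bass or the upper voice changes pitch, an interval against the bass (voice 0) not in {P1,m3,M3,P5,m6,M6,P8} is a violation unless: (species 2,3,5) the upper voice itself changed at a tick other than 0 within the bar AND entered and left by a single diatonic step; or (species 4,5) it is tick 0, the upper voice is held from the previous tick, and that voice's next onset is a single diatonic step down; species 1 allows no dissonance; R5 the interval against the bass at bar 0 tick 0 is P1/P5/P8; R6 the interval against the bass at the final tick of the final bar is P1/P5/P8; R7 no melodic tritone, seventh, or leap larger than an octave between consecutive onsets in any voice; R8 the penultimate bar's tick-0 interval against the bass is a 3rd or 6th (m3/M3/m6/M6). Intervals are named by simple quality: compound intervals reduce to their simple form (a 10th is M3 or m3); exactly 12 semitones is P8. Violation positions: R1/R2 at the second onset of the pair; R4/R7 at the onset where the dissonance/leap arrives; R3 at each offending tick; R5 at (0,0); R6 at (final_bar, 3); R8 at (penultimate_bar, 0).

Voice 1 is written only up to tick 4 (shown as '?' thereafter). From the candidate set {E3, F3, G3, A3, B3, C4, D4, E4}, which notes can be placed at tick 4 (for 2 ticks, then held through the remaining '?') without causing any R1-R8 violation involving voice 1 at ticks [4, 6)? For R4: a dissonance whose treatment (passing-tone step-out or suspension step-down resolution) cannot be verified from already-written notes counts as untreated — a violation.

{B3, C4, E3, G3}

E3: legal
F3: violates R4
G3: legal
A3: violates R4
B3: legal
C4: legal
D4: violates R4
E4: violates R1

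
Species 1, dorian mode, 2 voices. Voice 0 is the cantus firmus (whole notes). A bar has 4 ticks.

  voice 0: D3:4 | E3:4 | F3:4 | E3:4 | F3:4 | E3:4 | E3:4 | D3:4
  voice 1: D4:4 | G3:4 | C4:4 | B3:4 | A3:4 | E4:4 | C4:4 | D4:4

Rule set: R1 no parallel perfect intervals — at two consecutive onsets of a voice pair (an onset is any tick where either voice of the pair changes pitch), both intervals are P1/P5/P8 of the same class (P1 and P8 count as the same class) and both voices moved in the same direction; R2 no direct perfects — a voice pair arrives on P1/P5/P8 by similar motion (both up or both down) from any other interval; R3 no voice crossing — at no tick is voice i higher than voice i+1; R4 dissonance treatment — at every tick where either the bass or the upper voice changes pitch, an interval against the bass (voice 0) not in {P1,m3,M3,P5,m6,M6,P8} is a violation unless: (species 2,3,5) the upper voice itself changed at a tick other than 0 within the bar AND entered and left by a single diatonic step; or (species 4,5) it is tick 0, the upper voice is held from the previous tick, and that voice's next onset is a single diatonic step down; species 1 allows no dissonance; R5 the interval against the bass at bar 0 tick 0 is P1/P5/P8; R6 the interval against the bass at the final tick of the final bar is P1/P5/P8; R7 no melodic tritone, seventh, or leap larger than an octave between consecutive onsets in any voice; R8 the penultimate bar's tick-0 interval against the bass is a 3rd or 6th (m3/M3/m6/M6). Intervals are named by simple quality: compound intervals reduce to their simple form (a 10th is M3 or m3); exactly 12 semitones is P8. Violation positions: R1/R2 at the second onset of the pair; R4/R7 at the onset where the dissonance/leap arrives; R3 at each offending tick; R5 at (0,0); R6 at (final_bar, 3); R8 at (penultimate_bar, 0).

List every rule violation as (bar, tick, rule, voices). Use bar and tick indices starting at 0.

bar 0: v0=D3 v1=D4 downbeat P8
bar 1: v0=E3 v1=G3 downbeat m3
bar 2: v0=F3 v1=C4 downbeat P5
bar 3: v0=E3 v1=B3 downbeat P5
bar 4: v0=F3 v1=A3 downbeat M3
bar 5: v0=E3 v1=E4 downbeat P8
bar 6: v0=E3 v1=C4 downbeat m6
bar 7: v0=D3 v1=D4 downbeat P8
  -> R2 @ bar 2 tick 0 v(0, 1): E3/G3 m3 -> F3/C4 P5 similar
  -> R1 @ bar 3 tick 0 v(0, 1): F3/C4 P5 -> E3/B3 P5 similar

(2, 0, R2, (0, 1))
(3, 0, R1, (0, 1))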